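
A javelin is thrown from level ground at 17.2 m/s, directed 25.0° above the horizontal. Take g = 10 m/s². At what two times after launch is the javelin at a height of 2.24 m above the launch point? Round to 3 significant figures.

0.443 s and 1.01 s

v_y0 = 17.2 sin 25.0° = 7.269 m/s.
Set y = v_y0 t − ½ g t² = 2.24: 5.000 t² − 7.269 t + 2.24 = 0.
t = [7.269 ± √(52.84 − 44.80)] / 10 = (7.269 ± 2.835) / 10, giving t = 0.443 s or t = 1.01 s.
So the javelin is at 2.24 m at t = 0.443 s (rising) and t = 1.01 s (falling).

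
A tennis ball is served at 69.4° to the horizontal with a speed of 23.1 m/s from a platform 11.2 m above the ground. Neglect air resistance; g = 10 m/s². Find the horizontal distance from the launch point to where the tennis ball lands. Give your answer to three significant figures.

Components: v_x = 23.1 cos 69.4° = 8.128 m/s, v_y = 23.1 sin 69.4° = 21.62 m/s.
Vertical: 0 = 11.2 + 21.62 t − ½(10) t² ⇒ 5.000 t² − 21.62 t − 11.2 = 0.
t = [21.62 + √(467.4 + 224.0)] / 10.00 = 4.791 s.
Horizontal: R = v_x · t = 8.128 × 4.791 = 38.9 m.

38.9 m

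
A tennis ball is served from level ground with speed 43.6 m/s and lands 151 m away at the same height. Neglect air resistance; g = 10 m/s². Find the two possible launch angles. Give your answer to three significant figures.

26.3° and 63.7°

Level-ground range: R = v₀² sin(2θ)/g ⇒ sin 2θ = R g / v₀² = 151×10/43.6² = 0.7943.
2θ = arcsin(0.7943) = 52.59° or 180° − 52.59° = 127.41°.
So θ = 26.3° or θ = 63.7°.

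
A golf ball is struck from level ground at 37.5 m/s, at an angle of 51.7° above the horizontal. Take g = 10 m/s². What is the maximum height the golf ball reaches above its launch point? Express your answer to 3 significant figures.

43.3 m

Vertical component of launch velocity: v_y = 37.5 sin 51.7° = 29.43 m/s.
At the highest point the vertical velocity is zero, so v_y² = 2 g h_max.
h_max = (29.43)² / (2 × 10) = 866.1 / 20.00 = 43.3 m.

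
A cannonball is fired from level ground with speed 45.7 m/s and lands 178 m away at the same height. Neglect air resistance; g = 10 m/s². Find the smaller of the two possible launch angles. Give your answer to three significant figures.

Level-ground range: R = v₀² sin(2θ)/g ⇒ sin 2θ = R g / v₀² = 178×10/45.7² = 0.8523.
2θ = arcsin(0.8523) = 58.46° or 180° − 58.46° = 121.54°.
So θ = 29.2° or θ = 60.8°.

29.2°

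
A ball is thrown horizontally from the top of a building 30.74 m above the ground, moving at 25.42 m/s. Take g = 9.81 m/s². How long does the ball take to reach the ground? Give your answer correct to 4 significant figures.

The horizontal speed doesn't affect the fall. With v_y0 = 0, h = ½ g t².
t = √(2 × 30.74 / 9.81) = √6.2671 = 2.503 s.

2.503 s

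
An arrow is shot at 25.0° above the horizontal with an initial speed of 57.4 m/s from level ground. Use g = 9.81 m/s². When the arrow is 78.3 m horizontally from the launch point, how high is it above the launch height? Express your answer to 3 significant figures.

v_x = 57.4 cos 25.0° = 52.02 m/s, v_y0 = 57.4 sin 25.0° = 24.26 m/s.
Time to reach x = 78.3 m: t = x / v_x = 78.3 / 52.02 = 1.505 s.
y = v_y0 t − ½ g t² = 24.26×1.505 − 4.905×1.505² = 25.4 m.

25.4 m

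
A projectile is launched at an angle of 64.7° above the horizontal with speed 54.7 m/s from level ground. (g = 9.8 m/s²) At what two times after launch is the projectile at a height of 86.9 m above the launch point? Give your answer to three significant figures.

2.27 s and 7.83 s

v_y0 = 54.7 sin 64.7° = 49.45 m/s.
Set y = v_y0 t − ½ g t² = 86.9: 4.900 t² − 49.45 t + 86.9 = 0.
t = [49.45 ± √(2445 − 1703)] / 9.8 = (49.45 ± 27.24) / 9.8, giving t = 2.27 s or t = 7.83 s.
So the projectile is at 86.9 m at t = 2.27 s (rising) and t = 7.83 s (falling).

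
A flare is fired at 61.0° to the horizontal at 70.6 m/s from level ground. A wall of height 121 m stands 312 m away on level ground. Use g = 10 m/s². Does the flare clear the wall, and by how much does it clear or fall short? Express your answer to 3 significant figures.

Yes — it clears the wall by 26.4 m.

v_x = 70.6 cos 61.0° = 34.23 m/s; v_y0 = 70.6 sin 61.0° = 61.75 m/s.
Time to reach the wall: t = 312 / 34.23 = 9.115 s.
Height at that point: y = 61.75×9.115 − 5.000×9.115² = 147.4 m.
That is 147.4 − 121 = 26.4 m above the top of the wall, so the flare clears it.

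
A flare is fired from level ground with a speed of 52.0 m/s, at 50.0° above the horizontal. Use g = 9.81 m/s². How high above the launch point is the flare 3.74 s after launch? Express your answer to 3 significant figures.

80.4 m

v_y0 = 52.0 sin 50.0° = 39.83 m/s.
y(t) = v_y0 t − ½ g t² = 39.83×3.74 − 4.905×3.74² = 80.4 m.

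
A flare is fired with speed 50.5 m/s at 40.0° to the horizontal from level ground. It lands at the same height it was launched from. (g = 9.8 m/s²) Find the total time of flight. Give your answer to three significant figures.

Vertical component: v_y = 50.5 sin 40.0° = 32.46 m/s.
For a projectile landing at launch height, time of flight is t = 2 v_y / g = 2 × 32.46 / 9.8 = 6.62 s.

6.62 s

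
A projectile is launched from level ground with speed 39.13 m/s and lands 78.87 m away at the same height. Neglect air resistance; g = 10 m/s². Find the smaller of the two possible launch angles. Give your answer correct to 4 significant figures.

Level-ground range: R = v₀² sin(2θ)/g ⇒ sin 2θ = R g / v₀² = 78.87×10/39.13² = 0.5151.
2θ = arcsin(0.5151) = 31.004° or 180° − 31.004° = 148.996°.
So θ = 15.50° or θ = 74.50°.

15.50°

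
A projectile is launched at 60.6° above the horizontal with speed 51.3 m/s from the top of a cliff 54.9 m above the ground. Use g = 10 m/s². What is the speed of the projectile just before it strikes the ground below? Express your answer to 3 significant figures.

61.1 m/s

v_x = 51.3 cos 60.6° = 25.18 m/s is unchanged throughout.
For the vertical component, v_y² = v_y0² + 2 g h = (44.69)² + 2×10×54.9 = 3095, so |v_y| = 55.63 m/s.
Impact speed = √(v_x² + v_y²) = √(634.0 + 3095) = 61.1 m/s.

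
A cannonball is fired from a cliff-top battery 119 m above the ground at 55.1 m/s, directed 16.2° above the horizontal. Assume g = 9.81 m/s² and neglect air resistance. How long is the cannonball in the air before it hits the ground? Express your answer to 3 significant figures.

Vertical component: v_y = 55.1 sin 16.2° = 15.37 m/s.
Taking up as positive with launch at y = 119 m, landing at y = 0: 0 = 119 + 15.37 t − ½(9.81) t².
Solving 4.905 t² − 15.37 t − 119 = 0 gives t = [15.37 + √(15.37² + 4·4.905·119)] / 9.810 = 6.74 s.

6.74 s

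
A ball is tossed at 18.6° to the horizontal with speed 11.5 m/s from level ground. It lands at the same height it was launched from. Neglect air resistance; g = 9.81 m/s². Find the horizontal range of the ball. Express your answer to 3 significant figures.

8.15 m

Components: v_x = 11.5 cos 18.6° = 10.90 m/s, v_y = 11.5 sin 18.6° = 3.668 m/s.
Time of flight (same landing height): t = 2 v_y / g = 2 × 3.668 / 9.81 = 0.7478 s.
Range: R = v_x · t = 10.90 × 0.7478 = 8.15 m.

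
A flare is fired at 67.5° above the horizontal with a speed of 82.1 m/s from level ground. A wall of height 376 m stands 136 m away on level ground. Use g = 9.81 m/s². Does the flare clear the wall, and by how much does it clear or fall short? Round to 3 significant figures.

v_x = 82.1 cos 67.5° = 31.42 m/s; v_y0 = 82.1 sin 67.5° = 75.85 m/s.
Time to reach the wall: t = 136 / 31.42 = 4.328 s.
Height at that point: y = 75.85×4.328 − 4.905×4.328² = 236.4 m.
That is 376 − 236.4 = 140 m below the top of the wall, so the flare does not clear it.

No — it falls 140 m short of clearing the wall.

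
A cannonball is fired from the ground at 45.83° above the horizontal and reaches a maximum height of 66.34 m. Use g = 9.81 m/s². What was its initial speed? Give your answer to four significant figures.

At maximum height v_y = 0, so (v₀ sin θ)² = 2 g H.
v₀ sin 45.83° = √(2 × 9.81 × 66.34) = 36.078 m/s.
v₀ = 36.078 / sin 45.83° = 36.078 / 0.7173 = 50.30 m/s.

50.30 m/s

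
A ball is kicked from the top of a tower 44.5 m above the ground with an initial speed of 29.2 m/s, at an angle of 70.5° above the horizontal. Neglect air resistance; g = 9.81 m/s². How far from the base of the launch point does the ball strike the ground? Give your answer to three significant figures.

Components: v_x = 29.2 cos 70.5° = 9.747 m/s, v_y = 29.2 sin 70.5° = 27.53 m/s.
Vertical: 0 = 44.5 + 27.53 t − ½(9.81) t² ⇒ 4.905 t² − 27.53 t − 44.5 = 0.
t = [27.53 + √(757.9 + 873.1)] / 9.810 = 6.923 s.
Horizontal: R = v_x · t = 9.747 × 6.923 = 67.5 m.

67.5 m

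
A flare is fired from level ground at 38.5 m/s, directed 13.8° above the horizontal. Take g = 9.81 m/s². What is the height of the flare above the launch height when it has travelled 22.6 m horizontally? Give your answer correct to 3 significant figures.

3.76 m

v_x = 38.5 cos 13.8° = 37.39 m/s, v_y0 = 38.5 sin 13.8° = 9.184 m/s.
Time to reach x = 22.6 m: t = x / v_x = 22.6 / 37.39 = 0.6044 s.
y = v_y0 t − ½ g t² = 9.184×0.6044 − 4.905×0.6044² = 3.76 m.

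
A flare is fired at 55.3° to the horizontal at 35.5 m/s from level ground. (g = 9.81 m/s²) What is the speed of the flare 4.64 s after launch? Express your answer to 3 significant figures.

v_x = 35.5 cos 55.3° = 20.21 m/s (constant).
v_y(t) = 35.5 sin 55.3° − g t = 29.19 − 9.81 × 4.64 = -16.33 m/s.
Speed = √(v_x² + v_y²) = √(408.4 + 266.7) = 26.0 m/s.

26.0 m/s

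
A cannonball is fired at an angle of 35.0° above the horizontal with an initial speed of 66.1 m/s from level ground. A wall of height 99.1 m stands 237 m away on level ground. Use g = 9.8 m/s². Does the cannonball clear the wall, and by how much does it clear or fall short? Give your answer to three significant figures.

v_x = 66.1 cos 35.0° = 54.15 m/s; v_y0 = 66.1 sin 35.0° = 37.91 m/s.
Time to reach the wall: t = 237 / 54.15 = 4.377 s.
Height at that point: y = 37.91×4.377 − 4.900×4.377² = 72.06 m.
That is 99.1 − 72.06 = 27.0 m below the top of the wall, so the cannonball does not clear it.

No — it falls 27.0 m short of clearing the wall.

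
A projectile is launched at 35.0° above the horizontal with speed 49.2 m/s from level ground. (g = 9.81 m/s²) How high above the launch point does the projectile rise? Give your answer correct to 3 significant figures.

Vertical component of launch velocity: v_y = 49.2 sin 35.0° = 28.22 m/s.
At the highest point the vertical velocity is zero, so v_y² = 2 g h_max.
h_max = (28.22)² / (2 × 9.81) = 796.4 / 19.62 = 40.6 m.

40.6 m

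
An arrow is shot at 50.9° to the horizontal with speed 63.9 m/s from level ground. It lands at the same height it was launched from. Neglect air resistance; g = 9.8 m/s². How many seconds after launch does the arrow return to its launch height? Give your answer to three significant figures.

10.1 s

Vertical component: v_y = 63.9 sin 50.9° = 49.59 m/s.
For a projectile landing at launch height, time of flight is t = 2 v_y / g = 2 × 49.59 / 9.8 = 10.1 s.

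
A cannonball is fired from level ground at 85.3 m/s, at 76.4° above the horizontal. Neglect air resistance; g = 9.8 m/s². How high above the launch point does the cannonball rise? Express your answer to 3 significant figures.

Vertical component of launch velocity: v_y = 85.3 sin 76.4° = 82.91 m/s.
At the highest point the vertical velocity is zero, so v_y² = 2 g h_max.
h_max = (82.91)² / (2 × 9.8) = 6874 / 19.60 = 351 m.

351 m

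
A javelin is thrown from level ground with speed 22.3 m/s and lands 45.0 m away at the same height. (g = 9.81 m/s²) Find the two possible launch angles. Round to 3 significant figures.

31.3° and 58.7°

Level-ground range: R = v₀² sin(2θ)/g ⇒ sin 2θ = R g / v₀² = 45.0×9.81/22.3² = 0.8877.
2θ = arcsin(0.8877) = 62.59° or 180° − 62.59° = 117.41°.
So θ = 31.3° or θ = 58.7°.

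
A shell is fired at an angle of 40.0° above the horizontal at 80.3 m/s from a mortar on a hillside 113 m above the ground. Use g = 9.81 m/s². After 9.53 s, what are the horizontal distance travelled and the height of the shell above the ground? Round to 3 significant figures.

v_x = 80.3 cos 40.0° = 61.51 m/s; v_y0 = 80.3 sin 40.0° = 51.62 m/s.
x = v_x t = 61.51 × 9.53 = 586 m.
y = 113 + v_y0 t − ½ g t² = 159 m.

x = 586 m, y = 159 m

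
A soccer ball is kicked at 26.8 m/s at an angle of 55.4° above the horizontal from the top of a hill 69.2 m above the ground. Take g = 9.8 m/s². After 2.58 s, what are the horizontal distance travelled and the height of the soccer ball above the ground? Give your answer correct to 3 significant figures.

v_x = 26.8 cos 55.4° = 15.22 m/s; v_y0 = 26.8 sin 55.4° = 22.06 m/s.
x = v_x t = 15.22 × 2.58 = 39.3 m.
y = 69.2 + v_y0 t − ½ g t² = 93.5 m.

x = 39.3 m, y = 93.5 m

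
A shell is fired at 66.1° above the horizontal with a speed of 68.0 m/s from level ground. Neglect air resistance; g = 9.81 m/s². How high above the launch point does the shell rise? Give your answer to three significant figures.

197 m

Vertical component of launch velocity: v_y = 68.0 sin 66.1° = 62.17 m/s.
At the highest point the vertical velocity is zero, so v_y² = 2 g h_max.
h_max = (62.17)² / (2 × 9.81) = 3865 / 19.62 = 197 m.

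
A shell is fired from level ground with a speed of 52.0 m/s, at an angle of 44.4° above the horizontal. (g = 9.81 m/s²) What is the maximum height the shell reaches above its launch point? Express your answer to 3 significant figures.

Vertical component of launch velocity: v_y = 52.0 sin 44.4° = 36.38 m/s.
At the highest point the vertical velocity is zero, so v_y² = 2 g h_max.
h_max = (36.38)² / (2 × 9.81) = 1324 / 19.62 = 67.5 m.

67.5 m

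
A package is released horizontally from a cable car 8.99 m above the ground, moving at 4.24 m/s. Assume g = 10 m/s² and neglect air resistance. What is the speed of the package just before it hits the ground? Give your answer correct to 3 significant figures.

14.1 m/s

Fall time: t = √(2 × 8.99 / 10) = 1.341 s.
At impact: v_x = 4.24 m/s (unchanged), v_y = g t = 10 × 1.341 = 13.41 m/s.
Speed = √(v_x² + v_y²) = √(17.98 + 179.8) = 14.1 m/s.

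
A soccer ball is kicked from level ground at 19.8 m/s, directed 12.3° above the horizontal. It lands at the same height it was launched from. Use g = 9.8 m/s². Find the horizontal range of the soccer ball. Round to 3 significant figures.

For level ground, R = v₀² sin(2θ) / g.
sin(2 × 12.3°) = sin 24.60° = 0.4163.
R = (19.8)² × 0.4163 / 9.8 = 16.7 m.

16.7 m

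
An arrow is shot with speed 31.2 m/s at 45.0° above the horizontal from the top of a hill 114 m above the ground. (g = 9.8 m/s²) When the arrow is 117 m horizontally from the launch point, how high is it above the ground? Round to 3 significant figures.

v_x = 31.2 cos 45.0° = 22.06 m/s, v_y0 = 31.2 sin 45.0° = 22.06 m/s.
Time to reach x = 117 m: t = x / v_x = 117 / 22.06 = 5.304 s.
y = 114 + v_y0 t − ½ g t² = 114 + 22.06×5.304 − 4.900×5.304² = 93.2 m.

93.2 m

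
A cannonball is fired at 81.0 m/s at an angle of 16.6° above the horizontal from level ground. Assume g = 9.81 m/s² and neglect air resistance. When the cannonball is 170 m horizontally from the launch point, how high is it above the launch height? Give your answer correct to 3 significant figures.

27.2 m

v_x = 81.0 cos 16.6° = 77.62 m/s, v_y0 = 81.0 sin 16.6° = 23.14 m/s.
Time to reach x = 170 m: t = x / v_x = 170 / 77.62 = 2.190 s.
y = v_y0 t − ½ g t² = 23.14×2.190 − 4.905×2.190² = 27.2 m.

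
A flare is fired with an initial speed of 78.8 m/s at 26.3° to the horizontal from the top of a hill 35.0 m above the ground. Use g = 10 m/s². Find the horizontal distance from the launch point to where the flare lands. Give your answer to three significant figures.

Components: v_x = 78.8 cos 26.3° = 70.64 m/s, v_y = 78.8 sin 26.3° = 34.91 m/s.
Vertical: 0 = 35.0 + 34.91 t − ½(10) t² ⇒ 5.000 t² − 34.91 t − 35.0 = 0.
t = [34.91 + √(1219 + 700.0)] / 10.00 = 7.872 s.
Horizontal: R = v_x · t = 70.64 × 7.872 = 556 m.

556 m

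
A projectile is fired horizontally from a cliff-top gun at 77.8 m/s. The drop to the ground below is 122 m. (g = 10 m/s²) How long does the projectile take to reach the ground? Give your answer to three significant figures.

The horizontal speed doesn't affect the fall. With v_y0 = 0, h = ½ g t².
t = √(2 × 122 / 10) = √24.40 = 4.94 s.

4.94 s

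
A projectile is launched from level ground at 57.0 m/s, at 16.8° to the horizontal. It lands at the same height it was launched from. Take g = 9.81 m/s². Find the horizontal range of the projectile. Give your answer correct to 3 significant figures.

183 m

For level ground, R = v₀² sin(2θ) / g.
sin(2 × 16.8°) = sin 33.60° = 0.5534.
R = (57.0)² × 0.5534 / 9.81 = 183 m.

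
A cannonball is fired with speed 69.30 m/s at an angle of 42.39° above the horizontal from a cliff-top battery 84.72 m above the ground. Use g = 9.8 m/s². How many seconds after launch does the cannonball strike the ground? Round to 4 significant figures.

Vertical component: v_y = 69.30 sin 42.39° = 46.720 m/s.
Taking up as positive with launch at y = 84.72 m, landing at y = 0: 0 = 84.72 + 46.720 t − ½(9.8) t².
Solving 4.900 t² − 46.720 t − 84.72 = 0 gives t = [46.720 + √(46.720² + 4·4.900·84.72)] / 9.800 = 11.09 s.

11.09 s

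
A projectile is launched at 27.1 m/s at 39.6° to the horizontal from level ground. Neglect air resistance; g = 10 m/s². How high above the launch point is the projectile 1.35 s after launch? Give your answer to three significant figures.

v_y0 = 27.1 sin 39.6° = 17.27 m/s.
y(t) = v_y0 t − ½ g t² = 17.27×1.35 − 5.000×1.35² = 14.2 m.

14.2 m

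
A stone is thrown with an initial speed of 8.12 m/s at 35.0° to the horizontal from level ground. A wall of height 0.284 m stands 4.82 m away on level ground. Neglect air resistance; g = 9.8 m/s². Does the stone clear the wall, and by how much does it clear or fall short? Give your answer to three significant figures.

Yes — it clears the wall by 0.518 m.

v_x = 8.12 cos 35.0° = 6.652 m/s; v_y0 = 8.12 sin 35.0° = 4.657 m/s.
Time to reach the wall: t = 4.82 / 6.652 = 0.7246 s.
Height at that point: y = 4.657×0.7246 − 4.900×0.7246² = 0.8017 m.
That is 0.8017 − 0.284 = 0.518 m above the top of the wall, so the stone clears it.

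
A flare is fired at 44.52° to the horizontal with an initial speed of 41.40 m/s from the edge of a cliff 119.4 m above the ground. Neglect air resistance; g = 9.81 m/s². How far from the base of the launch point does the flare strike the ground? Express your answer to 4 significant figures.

257.2 m

Components: v_x = 41.40 cos 44.52° = 29.518 m/s, v_y = 41.40 sin 44.52° = 29.028 m/s.
Vertical: 0 = 119.4 + 29.028 t − ½(9.81) t² ⇒ 4.905 t² − 29.028 t − 119.4 = 0.
t = [29.028 + √(842.62 + 2342.6)] / 9.810 = 8.7121 s.
Horizontal: R = v_x · t = 29.518 × 8.7121 = 257.2 m.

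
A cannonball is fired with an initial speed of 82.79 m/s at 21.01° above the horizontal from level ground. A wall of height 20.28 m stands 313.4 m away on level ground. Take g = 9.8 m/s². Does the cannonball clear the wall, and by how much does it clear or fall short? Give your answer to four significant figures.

v_x = 82.79 cos 21.01° = 77.286 m/s; v_y0 = 82.79 sin 21.01° = 29.683 m/s.
Time to reach the wall: t = 313.4 / 77.286 = 4.0551 s.
Height at that point: y = 29.683×4.0551 − 4.900×4.0551² = 39.793 m.
That is 39.793 − 20.28 = 19.51 m above the top of the wall, so the cannonball clears it.

Yes — it clears the wall by 19.51 m.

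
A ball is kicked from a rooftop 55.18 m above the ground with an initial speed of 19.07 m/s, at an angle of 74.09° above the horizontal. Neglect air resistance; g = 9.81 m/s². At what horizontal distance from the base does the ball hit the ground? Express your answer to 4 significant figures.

29.85 m

Components: v_x = 19.07 cos 74.09° = 5.2276 m/s, v_y = 19.07 sin 74.09° = 18.339 m/s.
Vertical: 0 = 55.18 + 18.339 t − ½(9.81) t² ⇒ 4.905 t² − 18.339 t − 55.18 = 0.
t = [18.339 + √(336.32 + 1082.6)] / 9.810 = 5.7092 s.
Horizontal: R = v_x · t = 5.2276 × 5.7092 = 29.85 m.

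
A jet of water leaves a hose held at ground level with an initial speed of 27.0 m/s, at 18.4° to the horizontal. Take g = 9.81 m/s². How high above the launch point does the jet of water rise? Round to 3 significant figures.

3.70 m

Vertical component of launch velocity: v_y = 27.0 sin 18.4° = 8.523 m/s.
At the highest point the vertical velocity is zero, so v_y² = 2 g h_max.
h_max = (8.523)² / (2 × 9.81) = 72.64 / 19.62 = 3.70 m.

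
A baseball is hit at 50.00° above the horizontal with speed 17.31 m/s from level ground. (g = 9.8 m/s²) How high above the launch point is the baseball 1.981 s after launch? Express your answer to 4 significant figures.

v_y0 = 17.31 sin 50.00° = 13.260 m/s.
y(t) = v_y0 t − ½ g t² = 13.260×1.981 − 4.900×1.981² = 7.039 m.

7.039 m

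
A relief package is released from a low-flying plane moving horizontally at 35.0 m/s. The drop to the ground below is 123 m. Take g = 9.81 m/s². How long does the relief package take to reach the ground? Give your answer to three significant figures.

The horizontal speed doesn't affect the fall. With v_y0 = 0, h = ½ g t².
t = √(2 × 123 / 9.81) = √25.08 = 5.01 s.

5.01 s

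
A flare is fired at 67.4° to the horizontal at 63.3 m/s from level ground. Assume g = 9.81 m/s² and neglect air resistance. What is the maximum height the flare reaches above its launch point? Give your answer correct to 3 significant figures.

174 m

Vertical component of launch velocity: v_y = 63.3 sin 67.4° = 58.44 m/s.
At the highest point the vertical velocity is zero, so v_y² = 2 g h_max.
h_max = (58.44)² / (2 × 9.81) = 3415 / 19.62 = 174 m.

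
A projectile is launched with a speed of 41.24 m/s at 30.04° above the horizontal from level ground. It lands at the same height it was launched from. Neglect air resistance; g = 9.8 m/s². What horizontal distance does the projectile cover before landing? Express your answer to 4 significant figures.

150.4 m

Components: v_x = 41.24 cos 30.04° = 35.700 m/s, v_y = 41.24 sin 30.04° = 20.645 m/s.
Time of flight (same landing height): t = 2 v_y / g = 2 × 20.645 / 9.8 = 4.2133 s.
Range: R = v_x · t = 35.700 × 4.2133 = 150.4 m.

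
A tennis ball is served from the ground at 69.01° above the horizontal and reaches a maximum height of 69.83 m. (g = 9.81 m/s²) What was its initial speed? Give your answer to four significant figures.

39.65 m/s

At maximum height v_y = 0, so (v₀ sin θ)² = 2 g H.
v₀ sin 69.01° = √(2 × 9.81 × 69.83) = 37.014 m/s.
v₀ = 37.014 / sin 69.01° = 37.014 / 0.9336 = 39.65 m/s.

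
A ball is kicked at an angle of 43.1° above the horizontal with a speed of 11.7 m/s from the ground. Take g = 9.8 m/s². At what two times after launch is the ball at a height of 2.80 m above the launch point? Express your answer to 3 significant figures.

0.509 s and 1.12 s

v_y0 = 11.7 sin 43.1° = 7.994 m/s.
Set y = v_y0 t − ½ g t² = 2.80: 4.900 t² − 7.994 t + 2.80 = 0.
t = [7.994 ± √(63.90 − 54.88)] / 9.8 = (7.994 ± 3.003) / 9.8, giving t = 0.509 s or t = 1.12 s.
So the ball is at 2.80 m at t = 0.509 s (rising) and t = 1.12 s (falling).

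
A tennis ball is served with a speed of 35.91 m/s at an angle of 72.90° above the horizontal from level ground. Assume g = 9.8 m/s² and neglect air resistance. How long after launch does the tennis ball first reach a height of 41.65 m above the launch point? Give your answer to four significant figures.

1.562 s

v_y0 = 35.91 sin 72.90° = 34.323 m/s.
Set y = v_y0 t − ½ g t² = 41.65: 4.900 t² − 34.323 t + 41.65 = 0.
t = [34.323 ± √(1178.1 − 816.34)] / 9.8 = (34.323 ± 19.020) / 9.8, giving t = 1.562 s or t = 5.443 s.
The tennis ball is on the way up at the first time, so t = 1.562 s.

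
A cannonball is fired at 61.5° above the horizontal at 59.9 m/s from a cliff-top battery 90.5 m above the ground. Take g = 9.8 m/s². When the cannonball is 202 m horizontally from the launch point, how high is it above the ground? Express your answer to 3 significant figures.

218 m

v_x = 59.9 cos 61.5° = 28.58 m/s, v_y0 = 59.9 sin 61.5° = 52.64 m/s.
Time to reach x = 202 m: t = x / v_x = 202 / 28.58 = 7.068 s.
y = 90.5 + v_y0 t − ½ g t² = 90.5 + 52.64×7.068 − 4.900×7.068² = 218 m.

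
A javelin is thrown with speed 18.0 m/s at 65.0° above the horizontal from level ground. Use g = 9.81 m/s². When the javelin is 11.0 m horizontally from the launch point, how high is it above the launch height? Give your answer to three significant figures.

v_x = 18.0 cos 65.0° = 7.607 m/s, v_y0 = 18.0 sin 65.0° = 16.31 m/s.
Time to reach x = 11.0 m: t = x / v_x = 11.0 / 7.607 = 1.446 s.
y = v_y0 t − ½ g t² = 16.31×1.446 − 4.905×1.446² = 13.3 m.

13.3 m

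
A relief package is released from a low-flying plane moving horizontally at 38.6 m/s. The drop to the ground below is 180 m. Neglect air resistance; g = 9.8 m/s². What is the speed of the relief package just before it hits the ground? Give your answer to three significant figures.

70.8 m/s

Fall time: t = √(2 × 180 / 9.8) = 6.061 s.
At impact: v_x = 38.6 m/s (unchanged), v_y = g t = 9.8 × 6.061 = 59.40 m/s.
Speed = √(v_x² + v_y²) = √(1490 + 3528) = 70.8 m/s.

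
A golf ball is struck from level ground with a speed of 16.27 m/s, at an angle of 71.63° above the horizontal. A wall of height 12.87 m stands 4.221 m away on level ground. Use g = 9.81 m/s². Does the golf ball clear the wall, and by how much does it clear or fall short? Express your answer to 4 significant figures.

v_x = 16.27 cos 71.63° = 5.1275 m/s; v_y0 = 16.27 sin 71.63° = 15.441 m/s.
Time to reach the wall: t = 4.221 / 5.1275 = 0.82321 s.
Height at that point: y = 15.441×0.82321 − 4.905×0.82321² = 9.3872 m.
That is 12.87 − 9.3872 = 3.483 m below the top of the wall, so the golf ball does not clear it.

No — it falls 3.483 m short of clearing the wall.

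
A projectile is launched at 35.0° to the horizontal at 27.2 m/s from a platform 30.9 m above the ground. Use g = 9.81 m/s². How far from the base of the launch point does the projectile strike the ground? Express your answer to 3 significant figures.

Components: v_x = 27.2 cos 35.0° = 22.28 m/s, v_y = 27.2 sin 35.0° = 15.60 m/s.
Vertical: 0 = 30.9 + 15.60 t − ½(9.81) t² ⇒ 4.905 t² − 15.60 t − 30.9 = 0.
t = [15.60 + √(243.4 + 606.3)] / 9.810 = 4.562 s.
Horizontal: R = v_x · t = 22.28 × 4.562 = 102 m.

102 m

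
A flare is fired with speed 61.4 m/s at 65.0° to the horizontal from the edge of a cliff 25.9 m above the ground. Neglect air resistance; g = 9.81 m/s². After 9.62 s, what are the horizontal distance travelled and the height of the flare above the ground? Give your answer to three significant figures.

v_x = 61.4 cos 65.0° = 25.95 m/s; v_y0 = 61.4 sin 65.0° = 55.65 m/s.
x = v_x t = 25.95 × 9.62 = 250 m.
y = 25.9 + v_y0 t − ½ g t² = 107 m.

x = 250 m, y = 107 m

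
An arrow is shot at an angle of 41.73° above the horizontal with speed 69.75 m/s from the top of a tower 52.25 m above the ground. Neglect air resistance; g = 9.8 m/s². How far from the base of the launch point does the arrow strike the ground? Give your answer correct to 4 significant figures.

546.1 m

Components: v_x = 69.75 cos 41.73° = 52.054 m/s, v_y = 69.75 sin 41.73° = 46.427 m/s.
Vertical: 0 = 52.25 + 46.427 t − ½(9.8) t² ⇒ 4.900 t² − 46.427 t − 52.25 = 0.
t = [46.427 + √(2155.5 + 1024.1)] / 9.800 = 10.491 s.
Horizontal: R = v_x · t = 52.054 × 10.491 = 546.1 m.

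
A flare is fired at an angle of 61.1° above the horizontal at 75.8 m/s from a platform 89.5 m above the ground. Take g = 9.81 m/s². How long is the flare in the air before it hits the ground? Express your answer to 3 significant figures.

14.8 s

Vertical component: v_y = 75.8 sin 61.1° = 66.36 m/s.
Taking up as positive with launch at y = 89.5 m, landing at y = 0: 0 = 89.5 + 66.36 t − ½(9.81) t².
Solving 4.905 t² − 66.36 t − 89.5 = 0 gives t = [66.36 + √(66.36² + 4·4.905·89.5)] / 9.810 = 14.8 s.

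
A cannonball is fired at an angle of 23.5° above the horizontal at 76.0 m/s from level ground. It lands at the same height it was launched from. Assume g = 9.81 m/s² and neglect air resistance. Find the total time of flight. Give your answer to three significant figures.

Vertical component: v_y = 76.0 sin 23.5° = 30.30 m/s.
For a projectile landing at launch height, time of flight is t = 2 v_y / g = 2 × 30.30 / 9.81 = 6.18 s.

6.18 s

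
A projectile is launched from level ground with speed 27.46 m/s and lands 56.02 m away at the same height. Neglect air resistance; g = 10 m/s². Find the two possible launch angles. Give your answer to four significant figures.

Level-ground range: R = v₀² sin(2θ)/g ⇒ sin 2θ = R g / v₀² = 56.02×10/27.46² = 0.7429.
2θ = arcsin(0.7429) = 47.979° or 180° − 47.979° = 132.021°.
So θ = 23.99° or θ = 66.01°.

23.99° and 66.01°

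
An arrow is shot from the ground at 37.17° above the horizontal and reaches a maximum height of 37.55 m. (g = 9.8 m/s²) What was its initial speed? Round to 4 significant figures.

44.90 m/s

At maximum height v_y = 0, so (v₀ sin θ)² = 2 g H.
v₀ sin 37.17° = √(2 × 9.8 × 37.55) = 27.129 m/s.
v₀ = 27.129 / sin 37.17° = 27.129 / 0.6042 = 44.90 m/s.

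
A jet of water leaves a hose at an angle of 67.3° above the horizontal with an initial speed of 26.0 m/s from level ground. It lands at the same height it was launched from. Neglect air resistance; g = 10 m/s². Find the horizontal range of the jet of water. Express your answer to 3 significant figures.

Components: v_x = 26.0 cos 67.3° = 10.03 m/s, v_y = 26.0 sin 67.3° = 23.99 m/s.
Time of flight (same landing height): t = 2 v_y / g = 2 × 23.99 / 10 = 4.798 s.
Range: R = v_x · t = 10.03 × 4.798 = 48.1 m.

48.1 m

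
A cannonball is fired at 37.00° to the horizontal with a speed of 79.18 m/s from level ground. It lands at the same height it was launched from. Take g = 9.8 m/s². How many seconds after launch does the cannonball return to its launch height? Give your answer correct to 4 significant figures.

Vertical component: v_y = 79.18 sin 37.00° = 47.652 m/s.
For a projectile landing at launch height, time of flight is t = 2 v_y / g = 2 × 47.652 / 9.8 = 9.725 s.

9.725 s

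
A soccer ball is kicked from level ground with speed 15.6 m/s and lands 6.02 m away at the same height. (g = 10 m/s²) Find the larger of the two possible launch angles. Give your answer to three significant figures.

Level-ground range: R = v₀² sin(2θ)/g ⇒ sin 2θ = R g / v₀² = 6.02×10/15.6² = 0.2474.
2θ = arcsin(0.2474) = 14.32° or 180° − 14.32° = 165.68°.
So θ = 7.16° or θ = 82.8°.

82.8°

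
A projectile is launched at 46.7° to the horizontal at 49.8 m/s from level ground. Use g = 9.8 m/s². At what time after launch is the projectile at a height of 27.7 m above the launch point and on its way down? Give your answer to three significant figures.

6.53 s

v_y0 = 49.8 sin 46.7° = 36.24 m/s.
Set y = v_y0 t − ½ g t² = 27.7: 4.900 t² − 36.24 t + 27.7 = 0.
t = [36.24 ± √(1313 − 542.9)] / 9.8 = (36.24 ± 27.75) / 9.8, giving t = 0.866 s or t = 6.53 s.
On the way down corresponds to the larger root: t = 6.53 s.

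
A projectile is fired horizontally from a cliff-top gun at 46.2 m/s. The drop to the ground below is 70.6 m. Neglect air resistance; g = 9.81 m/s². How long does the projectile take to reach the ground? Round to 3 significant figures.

The horizontal speed doesn't affect the fall. With v_y0 = 0, h = ½ g t².
t = √(2 × 70.6 / 9.81) = √14.39 = 3.79 s.

3.79 s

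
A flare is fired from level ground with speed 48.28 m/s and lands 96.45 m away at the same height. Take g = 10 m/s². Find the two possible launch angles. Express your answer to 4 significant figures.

12.22° and 77.78°

Level-ground range: R = v₀² sin(2θ)/g ⇒ sin 2θ = R g / v₀² = 96.45×10/48.28² = 0.4138.
2θ = arcsin(0.4138) = 24.444° or 180° − 24.444° = 155.556°.
So θ = 12.22° or θ = 77.78°.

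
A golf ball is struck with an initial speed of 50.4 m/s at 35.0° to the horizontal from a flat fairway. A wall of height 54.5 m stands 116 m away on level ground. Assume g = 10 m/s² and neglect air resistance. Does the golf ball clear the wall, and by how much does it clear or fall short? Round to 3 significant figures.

No — it falls 12.7 m short of clearing the wall.

v_x = 50.4 cos 35.0° = 41.29 m/s; v_y0 = 50.4 sin 35.0° = 28.91 m/s.
Time to reach the wall: t = 116 / 41.29 = 2.809 s.
Height at that point: y = 28.91×2.809 − 5.000×2.809² = 41.76 m.
That is 54.5 − 41.76 = 12.7 m below the top of the wall, so the golf ball does not clear it.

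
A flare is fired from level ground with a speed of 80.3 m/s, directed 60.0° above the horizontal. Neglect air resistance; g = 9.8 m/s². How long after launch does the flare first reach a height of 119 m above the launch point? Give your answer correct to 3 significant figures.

v_y0 = 80.3 sin 60.0° = 69.54 m/s.
Set y = v_y0 t − ½ g t² = 119: 4.900 t² − 69.54 t + 119 = 0.
t = [69.54 ± √(4836 − 2332)] / 9.8 = (69.54 ± 50.04) / 9.8, giving t = 1.99 s or t = 12.2 s.
The flare is on the way up at the first time, so t = 1.99 s.

1.99 s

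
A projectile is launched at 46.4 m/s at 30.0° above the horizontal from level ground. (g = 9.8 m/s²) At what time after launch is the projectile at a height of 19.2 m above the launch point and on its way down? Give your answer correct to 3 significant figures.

v_y0 = 46.4 sin 30.0° = 23.20 m/s.
Set y = v_y0 t − ½ g t² = 19.2: 4.900 t² − 23.20 t + 19.2 = 0.
t = [23.20 ± √(538.2 − 376.3)] / 9.8 = (23.20 ± 12.72) / 9.8, giving t = 1.07 s or t = 3.67 s.
On the way down corresponds to the larger root: t = 3.67 s.

3.67 s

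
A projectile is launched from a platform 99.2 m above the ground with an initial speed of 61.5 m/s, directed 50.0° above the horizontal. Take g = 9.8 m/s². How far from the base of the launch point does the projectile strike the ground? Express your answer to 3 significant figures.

Components: v_x = 61.5 cos 50.0° = 39.53 m/s, v_y = 61.5 sin 50.0° = 47.11 m/s.
Vertical: 0 = 99.2 + 47.11 t − ½(9.8) t² ⇒ 4.900 t² − 47.11 t − 99.2 = 0.
t = [47.11 + √(2219 + 1944)] / 9.800 = 11.39 s.
Horizontal: R = v_x · t = 39.53 × 11.39 = 450 m.

450 m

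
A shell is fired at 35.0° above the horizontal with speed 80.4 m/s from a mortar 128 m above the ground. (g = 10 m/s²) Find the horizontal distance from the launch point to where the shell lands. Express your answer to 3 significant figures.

Components: v_x = 80.4 cos 35.0° = 65.86 m/s, v_y = 80.4 sin 35.0° = 46.12 m/s.
Vertical: 0 = 128 + 46.12 t − ½(10) t² ⇒ 5.000 t² − 46.12 t − 128 = 0.
t = [46.12 + √(2127 + 2560)] / 10.00 = 11.46 s.
Horizontal: R = v_x · t = 65.86 × 11.46 = 755 m.

755 m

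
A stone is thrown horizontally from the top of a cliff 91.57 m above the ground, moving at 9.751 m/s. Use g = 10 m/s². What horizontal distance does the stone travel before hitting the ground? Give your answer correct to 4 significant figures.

Initial vertical velocity is zero, so the fall time comes from h = ½ g t²: t = √(2 × 91.57 / 10) = 4.2795 s.
Horizontal motion is uniform at 9.751 m/s, so x = 9.751 × 4.2795 = 41.73 m.

41.73 m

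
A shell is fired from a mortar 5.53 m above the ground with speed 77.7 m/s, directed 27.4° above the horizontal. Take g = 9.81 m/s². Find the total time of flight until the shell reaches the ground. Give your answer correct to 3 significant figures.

7.44 s

Vertical component: v_y = 77.7 sin 27.4° = 35.76 m/s.
Taking up as positive with launch at y = 5.53 m, landing at y = 0: 0 = 5.53 + 35.76 t − ½(9.81) t².
Solving 4.905 t² − 35.76 t − 5.53 = 0 gives t = [35.76 + √(35.76² + 4·4.905·5.53)] / 9.810 = 7.44 s.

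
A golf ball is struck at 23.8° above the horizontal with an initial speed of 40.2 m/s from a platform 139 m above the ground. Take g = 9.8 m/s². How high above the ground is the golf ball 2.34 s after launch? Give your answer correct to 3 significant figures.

v_y0 = 40.2 sin 23.8° = 16.22 m/s.
y(t) = 139 + v_y0 t − ½ g t² = 139 + 16.22×2.34 − ½×9.8×2.34² = 150 m.

150 m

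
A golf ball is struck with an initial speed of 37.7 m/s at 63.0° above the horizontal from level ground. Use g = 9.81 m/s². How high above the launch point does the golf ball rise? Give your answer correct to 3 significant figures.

57.5 m

Vertical component of launch velocity: v_y = 37.7 sin 63.0° = 33.59 m/s.
At the highest point the vertical velocity is zero, so v_y² = 2 g h_max.
h_max = (33.59)² / (2 × 9.81) = 1128 / 19.62 = 57.5 m.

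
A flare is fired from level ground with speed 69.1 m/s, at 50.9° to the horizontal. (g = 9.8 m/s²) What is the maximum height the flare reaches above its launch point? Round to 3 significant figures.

Vertical component of launch velocity: v_y = 69.1 sin 50.9° = 53.62 m/s.
At the highest point the vertical velocity is zero, so v_y² = 2 g h_max.
h_max = (53.62)² / (2 × 9.8) = 2875 / 19.60 = 147 m.

147 m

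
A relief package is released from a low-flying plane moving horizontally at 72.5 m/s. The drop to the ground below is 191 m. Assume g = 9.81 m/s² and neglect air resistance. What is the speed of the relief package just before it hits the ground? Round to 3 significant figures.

Fall time: t = √(2 × 191 / 9.81) = 6.240 s.
At impact: v_x = 72.5 m/s (unchanged), v_y = g t = 9.81 × 6.240 = 61.21 m/s.
Speed = √(v_x² + v_y²) = √(5256 + 3747) = 94.9 m/s.

94.9 m/s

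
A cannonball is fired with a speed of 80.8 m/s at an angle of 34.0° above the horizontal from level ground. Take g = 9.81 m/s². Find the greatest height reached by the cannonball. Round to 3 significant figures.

Vertical component of launch velocity: v_y = 80.8 sin 34.0° = 45.18 m/s.
At the highest point the vertical velocity is zero, so v_y² = 2 g h_max.
h_max = (45.18)² / (2 × 9.81) = 2041 / 19.62 = 104 m.

104 m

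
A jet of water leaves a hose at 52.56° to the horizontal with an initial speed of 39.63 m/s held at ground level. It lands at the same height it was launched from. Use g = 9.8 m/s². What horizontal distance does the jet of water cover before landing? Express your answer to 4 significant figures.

For level ground, R = v₀² sin(2θ) / g.
sin(2 × 52.56°) = sin 105.12° = 0.9654.
R = (39.63)² × 0.9654 / 9.8 = 154.7 m.

154.7 m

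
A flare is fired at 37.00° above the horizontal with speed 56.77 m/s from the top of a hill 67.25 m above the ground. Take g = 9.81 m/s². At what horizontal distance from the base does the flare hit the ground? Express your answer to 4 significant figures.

388.4 m

Components: v_x = 56.77 cos 37.00° = 45.339 m/s, v_y = 56.77 sin 37.00° = 34.165 m/s.
Vertical: 0 = 67.25 + 34.165 t − ½(9.81) t² ⇒ 4.905 t² − 34.165 t − 67.25 = 0.
t = [34.165 + √(1167.2 + 1319.4)] / 9.810 = 8.5658 s.
Horizontal: R = v_x · t = 45.339 × 8.5658 = 388.4 m.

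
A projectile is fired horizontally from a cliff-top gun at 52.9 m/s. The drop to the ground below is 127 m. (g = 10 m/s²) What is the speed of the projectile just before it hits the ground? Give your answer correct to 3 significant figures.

73.1 m/s

Fall time: t = √(2 × 127 / 10) = 5.040 s.
At impact: v_x = 52.9 m/s (unchanged), v_y = g t = 10 × 5.040 = 50.40 m/s.
Speed = √(v_x² + v_y²) = √(2798 + 2540) = 73.1 m/s.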